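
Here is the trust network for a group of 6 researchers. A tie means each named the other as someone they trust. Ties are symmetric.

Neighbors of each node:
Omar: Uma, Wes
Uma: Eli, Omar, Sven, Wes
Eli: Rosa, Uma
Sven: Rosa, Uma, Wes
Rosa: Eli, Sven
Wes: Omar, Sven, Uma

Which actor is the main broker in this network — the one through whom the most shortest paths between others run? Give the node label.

Unnormalized betweenness of each node: Eli:5/6, Omar:0, Rosa:1/2, Sven:13/6, Uma:11/3, Wes:5/6.
Uma has the largest value, 11/3, making it the main broker — the node through which the most shortest paths run.

Uma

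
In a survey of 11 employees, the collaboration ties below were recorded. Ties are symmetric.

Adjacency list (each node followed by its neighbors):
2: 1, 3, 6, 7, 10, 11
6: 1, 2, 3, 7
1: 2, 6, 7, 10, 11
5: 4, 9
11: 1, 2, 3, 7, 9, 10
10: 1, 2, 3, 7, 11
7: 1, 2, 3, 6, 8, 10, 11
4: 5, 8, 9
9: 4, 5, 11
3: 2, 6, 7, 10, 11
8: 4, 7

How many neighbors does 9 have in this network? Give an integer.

3

9 is directly tied to 4, 5, and 11. That is 3 neighbors, so the degree of 9 is 3.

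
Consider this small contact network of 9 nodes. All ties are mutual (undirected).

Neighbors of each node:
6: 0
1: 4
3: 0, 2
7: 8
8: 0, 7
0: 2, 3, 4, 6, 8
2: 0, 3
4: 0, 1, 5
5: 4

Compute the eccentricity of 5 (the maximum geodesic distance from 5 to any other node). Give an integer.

4

Distances from 5: 0:2, 1:2, 2:3, 3:3, 4:1, 6:3, 7:4, 8:3.
The largest is 4 (to 7), so the eccentricity of 5 is 4.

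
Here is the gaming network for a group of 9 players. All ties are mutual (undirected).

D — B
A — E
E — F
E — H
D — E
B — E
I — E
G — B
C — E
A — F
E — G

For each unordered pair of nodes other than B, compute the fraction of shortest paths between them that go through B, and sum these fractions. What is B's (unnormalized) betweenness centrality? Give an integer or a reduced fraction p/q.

Pairs whose geodesics pass through B — D–G: 1/2.
All other pairs contribute 0.
Summing the contributions gives betweenness(B) = 1/2.

1/2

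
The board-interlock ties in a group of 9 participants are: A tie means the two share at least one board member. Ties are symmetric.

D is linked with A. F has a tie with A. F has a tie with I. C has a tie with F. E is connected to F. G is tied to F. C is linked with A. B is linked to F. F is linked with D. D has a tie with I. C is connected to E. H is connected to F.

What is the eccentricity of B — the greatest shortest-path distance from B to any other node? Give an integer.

Distances from B: A:2, C:2, D:2, E:2, F:1, G:2, H:2, I:2.
The largest is 2 (to D, H, A, E, C, G, and I), so the eccentricity of B is 2.

2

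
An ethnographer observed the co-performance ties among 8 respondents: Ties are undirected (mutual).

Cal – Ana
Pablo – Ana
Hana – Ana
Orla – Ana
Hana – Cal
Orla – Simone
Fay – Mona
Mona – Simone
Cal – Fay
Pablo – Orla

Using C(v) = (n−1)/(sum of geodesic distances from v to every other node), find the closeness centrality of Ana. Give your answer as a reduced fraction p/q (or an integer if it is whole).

Distances from Ana: Cal:1, Fay:2, Hana:1, Mona:3, Orla:1, Pablo:1, Simone:2. Sum = 11.
n = 8, so closeness = 7/11.

7/11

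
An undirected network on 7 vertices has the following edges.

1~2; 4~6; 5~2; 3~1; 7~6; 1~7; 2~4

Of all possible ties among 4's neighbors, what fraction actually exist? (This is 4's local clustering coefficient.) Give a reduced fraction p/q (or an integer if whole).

0

4's neighbors: 2 and 6 (k = 2).
Possible neighbor pairs: C(2,2) = 1. Edges among them: none → e = 0.
Clustering(4) = 0/1.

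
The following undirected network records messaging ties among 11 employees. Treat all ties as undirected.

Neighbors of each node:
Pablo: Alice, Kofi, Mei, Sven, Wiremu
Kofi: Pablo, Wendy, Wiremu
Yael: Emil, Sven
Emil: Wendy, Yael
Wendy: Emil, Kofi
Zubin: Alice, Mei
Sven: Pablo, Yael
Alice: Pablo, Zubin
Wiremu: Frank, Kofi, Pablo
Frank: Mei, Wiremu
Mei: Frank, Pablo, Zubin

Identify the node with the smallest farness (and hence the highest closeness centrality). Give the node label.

Pablo

Farness (sum of distances to all others) for each node — Alice:23, Emil:29, Frank:25, Kofi:19, Mei:21, Pablo:16, Sven:21, Wendy:24, Wiremu:20, Yael:26, Zubin:28.
The smallest farness is 16, for Pablo, so Pablo has the highest closeness.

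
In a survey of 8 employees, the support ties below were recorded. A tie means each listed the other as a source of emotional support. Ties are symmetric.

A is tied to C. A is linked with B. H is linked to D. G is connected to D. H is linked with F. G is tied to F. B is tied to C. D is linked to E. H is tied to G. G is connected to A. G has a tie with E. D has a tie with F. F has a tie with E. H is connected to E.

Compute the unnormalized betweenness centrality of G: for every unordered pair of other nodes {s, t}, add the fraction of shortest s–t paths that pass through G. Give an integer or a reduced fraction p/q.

Pairs whose geodesics pass through G — C–H: 1; C–E: 1; C–D: 1; C–F: 1; B–H: 1; B–E: 1; B–D: 1; B–F: 1; A–H: 1; A–E: 1; A–D: 1; A–F: 1.
All other pairs contribute 0.
Summing the contributions gives betweenness(G) = 12.

12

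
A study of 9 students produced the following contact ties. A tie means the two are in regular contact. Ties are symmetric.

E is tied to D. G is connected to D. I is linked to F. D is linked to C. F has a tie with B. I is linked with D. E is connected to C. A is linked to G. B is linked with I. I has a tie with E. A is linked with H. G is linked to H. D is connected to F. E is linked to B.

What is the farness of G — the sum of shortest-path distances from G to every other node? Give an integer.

Distances from G: A:1, B:3, C:2, D:1, E:2, F:2, H:1, I:2.
Sum = 1 + 3 + 2 + 1 + 2 + 2 + 1 + 2 = 14.

14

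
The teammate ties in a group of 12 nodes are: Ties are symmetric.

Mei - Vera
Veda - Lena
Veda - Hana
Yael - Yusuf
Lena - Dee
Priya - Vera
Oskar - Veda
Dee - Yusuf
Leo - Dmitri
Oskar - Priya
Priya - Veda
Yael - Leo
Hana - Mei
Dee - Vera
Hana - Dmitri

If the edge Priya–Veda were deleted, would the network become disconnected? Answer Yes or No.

No

Even without that edge, Priya still reaches Veda via Priya – Oskar – Veda, so the network stays connected. Not a bridge.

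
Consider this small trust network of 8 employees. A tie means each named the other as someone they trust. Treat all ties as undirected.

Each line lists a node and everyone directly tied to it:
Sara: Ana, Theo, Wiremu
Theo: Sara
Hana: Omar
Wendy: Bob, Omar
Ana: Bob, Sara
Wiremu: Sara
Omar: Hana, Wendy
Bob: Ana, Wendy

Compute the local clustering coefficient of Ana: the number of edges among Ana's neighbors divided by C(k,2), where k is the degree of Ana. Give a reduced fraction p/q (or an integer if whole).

0

Ana's neighbors: Bob and Sara (k = 2).
Possible neighbor pairs: C(2,2) = 1. Edges among them: none → e = 0.
Clustering(Ana) = 0/1.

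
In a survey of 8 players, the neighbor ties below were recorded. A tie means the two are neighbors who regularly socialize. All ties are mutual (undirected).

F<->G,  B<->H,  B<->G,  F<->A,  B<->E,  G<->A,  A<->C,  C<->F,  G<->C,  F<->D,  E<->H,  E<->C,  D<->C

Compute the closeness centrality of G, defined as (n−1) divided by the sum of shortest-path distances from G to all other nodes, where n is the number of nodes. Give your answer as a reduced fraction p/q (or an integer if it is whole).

7/10

Distances from G: A:1, B:1, C:1, D:2, E:2, F:1, H:2. Sum = 10.
n = 8, so closeness = 7/10.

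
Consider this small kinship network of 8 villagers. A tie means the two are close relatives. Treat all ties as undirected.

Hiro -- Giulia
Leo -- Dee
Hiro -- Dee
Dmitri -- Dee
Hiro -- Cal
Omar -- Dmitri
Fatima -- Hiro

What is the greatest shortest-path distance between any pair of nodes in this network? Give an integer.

Eccentricity of each node (its greatest distance to any other): Cal:4, Dee:2, Dmitri:3, Fatima:4, Giulia:4, Hiro:3, Leo:3, Omar:4.
The maximum eccentricity is 4, realized for instance by the pair Giulia–Omar via Giulia – Hiro – Dee – Dmitri – Omar. So the diameter is 4.

4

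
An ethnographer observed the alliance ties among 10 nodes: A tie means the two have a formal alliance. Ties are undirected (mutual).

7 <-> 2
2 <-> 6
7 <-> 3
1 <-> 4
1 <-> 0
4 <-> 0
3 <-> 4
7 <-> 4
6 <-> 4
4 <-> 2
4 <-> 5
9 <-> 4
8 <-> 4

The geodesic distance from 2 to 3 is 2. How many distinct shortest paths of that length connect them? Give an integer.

The shortest distance is 2. The length-2 paths are: 2–4–3; 2–7–3.
That gives 2 distinct shortest paths.

2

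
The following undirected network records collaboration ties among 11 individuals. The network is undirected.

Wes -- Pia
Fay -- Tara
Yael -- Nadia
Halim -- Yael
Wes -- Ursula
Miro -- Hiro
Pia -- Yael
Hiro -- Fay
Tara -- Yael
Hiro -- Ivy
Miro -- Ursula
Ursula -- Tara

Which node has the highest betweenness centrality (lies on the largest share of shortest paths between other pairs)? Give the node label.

Yael

Unnormalized betweenness of each node: Fay:9, Halim:0, Hiro:10, Ivy:0, Miro:5, Nadia:0, Pia:3, Tara:19, Ursula:11, Wes:3, Yael:20.
Yael has the largest value, 20, making it the main broker — the node through which the most shortest paths run.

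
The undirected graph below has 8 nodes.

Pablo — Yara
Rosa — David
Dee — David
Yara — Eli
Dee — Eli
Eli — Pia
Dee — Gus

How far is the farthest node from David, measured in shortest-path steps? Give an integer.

4

Distances from David: Dee:1, Eli:2, Gus:2, Pablo:4, Pia:3, Rosa:1, Yara:3.
The largest is 4 (to Pablo), so the eccentricity of David is 4.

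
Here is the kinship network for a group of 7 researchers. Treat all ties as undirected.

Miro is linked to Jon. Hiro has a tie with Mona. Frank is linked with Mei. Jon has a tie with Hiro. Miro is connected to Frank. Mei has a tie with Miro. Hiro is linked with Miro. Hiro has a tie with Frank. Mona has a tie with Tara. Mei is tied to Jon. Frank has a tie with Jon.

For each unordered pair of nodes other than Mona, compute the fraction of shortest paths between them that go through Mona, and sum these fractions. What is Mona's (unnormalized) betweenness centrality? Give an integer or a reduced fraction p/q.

5

Pairs whose geodesics pass through Mona — Tara–Hiro: 1; Tara–Jon: 1; Tara–Frank: 1; Tara–Mei: 3/3; Tara–Miro: 1.
All other pairs contribute 0.
Summing the contributions gives betweenness(Mona) = 5.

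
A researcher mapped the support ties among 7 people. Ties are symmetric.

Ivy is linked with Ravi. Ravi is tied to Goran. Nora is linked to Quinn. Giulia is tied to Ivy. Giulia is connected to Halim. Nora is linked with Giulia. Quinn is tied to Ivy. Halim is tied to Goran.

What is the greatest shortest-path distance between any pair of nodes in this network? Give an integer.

3

Eccentricity of each node (its greatest distance to any other): Giulia:2, Goran:3, Halim:3, Ivy:2, Nora:3, Quinn:3, Ravi:3.
The maximum eccentricity is 3, realized for instance by the pair Halim–Quinn via Halim – Giulia – Nora – Quinn. So the diameter is 3.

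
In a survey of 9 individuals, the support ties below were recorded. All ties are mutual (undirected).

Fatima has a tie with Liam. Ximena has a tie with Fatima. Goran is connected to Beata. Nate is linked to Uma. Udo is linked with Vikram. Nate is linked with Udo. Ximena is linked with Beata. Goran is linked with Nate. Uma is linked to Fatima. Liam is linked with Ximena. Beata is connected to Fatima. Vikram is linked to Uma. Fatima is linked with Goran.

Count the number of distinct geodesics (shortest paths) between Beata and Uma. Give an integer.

1

The shortest distance is 2, and the only length-2 path is Beata–Fatima–Uma. So there is exactly 1 shortest path.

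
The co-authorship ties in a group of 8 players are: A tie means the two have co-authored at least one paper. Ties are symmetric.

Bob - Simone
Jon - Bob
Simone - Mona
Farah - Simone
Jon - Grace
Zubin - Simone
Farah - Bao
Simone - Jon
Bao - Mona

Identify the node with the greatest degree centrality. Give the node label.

Simone

Degrees — Bao:2, Bob:2, Farah:2, Grace:1, Jon:3, Mona:2, Simone:5, Zubin:1.
The maximum is 5, attained only by Simone.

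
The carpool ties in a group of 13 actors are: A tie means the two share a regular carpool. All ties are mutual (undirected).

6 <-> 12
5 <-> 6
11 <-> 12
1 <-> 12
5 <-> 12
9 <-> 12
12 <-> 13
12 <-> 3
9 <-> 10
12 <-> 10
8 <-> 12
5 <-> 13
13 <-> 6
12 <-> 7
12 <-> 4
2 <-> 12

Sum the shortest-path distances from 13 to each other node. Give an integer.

21

Distances from 13: 1:2, 2:2, 3:2, 4:2, 5:1, 6:1, 7:2, 8:2, 9:2, 10:2, 11:2, 12:1.
Sum = 2 + 2 + 2 + 2 + 1 + 1 + 2 + 2 + 2 + 2 + 2 + 1 = 21.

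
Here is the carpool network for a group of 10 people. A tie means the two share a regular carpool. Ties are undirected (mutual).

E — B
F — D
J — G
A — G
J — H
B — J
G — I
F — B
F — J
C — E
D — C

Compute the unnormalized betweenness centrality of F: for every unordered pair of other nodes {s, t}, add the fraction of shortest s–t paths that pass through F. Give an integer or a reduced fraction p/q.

Pairs whose geodesics pass through F — A–C: 1/2; A–D: 1; C–I: 1/2; C–H: 1/2; C–G: 1/2; C–J: 1/2; B–D: 1; D–I: 1; D–H: 1; D–G: 1; D–J: 1.
All other pairs contribute 0.
Summing the contributions gives betweenness(F) = 17/2.

17/2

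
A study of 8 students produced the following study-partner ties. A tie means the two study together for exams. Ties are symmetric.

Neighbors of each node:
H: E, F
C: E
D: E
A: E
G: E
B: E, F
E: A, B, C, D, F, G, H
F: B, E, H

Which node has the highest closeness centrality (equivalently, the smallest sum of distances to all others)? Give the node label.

E

Farness (sum of distances to all others) for each node — A:13, B:12, C:13, D:13, E:7, F:11, G:13, H:12.
The smallest farness is 7, for E, so E has the highest closeness.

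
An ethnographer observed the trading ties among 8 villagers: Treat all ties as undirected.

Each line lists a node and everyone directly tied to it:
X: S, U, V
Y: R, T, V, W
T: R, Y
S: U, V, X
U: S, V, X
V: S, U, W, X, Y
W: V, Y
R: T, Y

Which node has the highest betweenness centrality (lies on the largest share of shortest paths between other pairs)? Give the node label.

Unnormalized betweenness of each node: R:0, S:0, T:0, U:0, V:12, W:0, X:0, Y:10.
V has the largest value, 12, making it the main broker — the node through which the most shortest paths run.

V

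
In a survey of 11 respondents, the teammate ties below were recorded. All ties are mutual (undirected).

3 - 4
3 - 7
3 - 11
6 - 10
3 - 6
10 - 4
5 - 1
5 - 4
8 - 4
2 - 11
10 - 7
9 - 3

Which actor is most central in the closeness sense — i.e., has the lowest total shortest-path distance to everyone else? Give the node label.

3

Farness (sum of distances to all others) for each node — 1:33, 2:32, 3:16, 4:17, 5:24, 6:23, 7:23, 8:26, 9:25, 10:22, 11:23.
The smallest farness is 16, for 3, so 3 has the highest closeness.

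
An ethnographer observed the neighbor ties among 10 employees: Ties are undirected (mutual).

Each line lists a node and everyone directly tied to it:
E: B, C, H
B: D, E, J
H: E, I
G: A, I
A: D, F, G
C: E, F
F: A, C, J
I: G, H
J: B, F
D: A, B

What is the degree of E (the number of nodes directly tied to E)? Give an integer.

3

E is directly tied to B, C, and H. That is 3 neighbors, so the degree of E is 3.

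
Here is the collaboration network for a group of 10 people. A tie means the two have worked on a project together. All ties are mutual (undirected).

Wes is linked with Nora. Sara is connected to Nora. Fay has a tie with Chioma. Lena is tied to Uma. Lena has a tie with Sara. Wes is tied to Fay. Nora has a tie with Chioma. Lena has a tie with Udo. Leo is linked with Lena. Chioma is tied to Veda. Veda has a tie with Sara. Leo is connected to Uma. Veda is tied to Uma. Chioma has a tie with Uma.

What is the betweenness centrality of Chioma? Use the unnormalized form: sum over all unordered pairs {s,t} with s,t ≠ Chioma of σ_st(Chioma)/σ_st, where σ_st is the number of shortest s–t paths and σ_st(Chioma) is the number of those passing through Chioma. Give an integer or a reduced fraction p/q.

21/2

Pairs whose geodesics pass through Chioma — Veda–Nora: 1/2; Veda–Wes: 2/3; Veda–Fay: 1; Sara–Fay: 2/3; Nora–Fay: 1/2; Nora–Leo: 1/2; Nora–Uma: 1; Wes–Leo: 2/3; Wes–Uma: 2/2; Fay–Leo: 1; Fay–Lena: 1; Fay–Udo: 1; Fay–Uma: 1.
All other pairs contribute 0.
Summing the contributions gives betweenness(Chioma) = 21/2.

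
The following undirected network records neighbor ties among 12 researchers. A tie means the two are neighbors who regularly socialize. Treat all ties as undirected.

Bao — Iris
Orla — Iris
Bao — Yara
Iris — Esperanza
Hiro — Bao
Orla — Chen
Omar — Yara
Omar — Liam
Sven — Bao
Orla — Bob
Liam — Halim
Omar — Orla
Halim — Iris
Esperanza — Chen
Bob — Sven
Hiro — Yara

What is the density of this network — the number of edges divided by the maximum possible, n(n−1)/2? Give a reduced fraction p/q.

8/33

There are 16 edges and 12 nodes, so the maximum possible is C(12,2) = 66.
Density = 16/66 = 8/33.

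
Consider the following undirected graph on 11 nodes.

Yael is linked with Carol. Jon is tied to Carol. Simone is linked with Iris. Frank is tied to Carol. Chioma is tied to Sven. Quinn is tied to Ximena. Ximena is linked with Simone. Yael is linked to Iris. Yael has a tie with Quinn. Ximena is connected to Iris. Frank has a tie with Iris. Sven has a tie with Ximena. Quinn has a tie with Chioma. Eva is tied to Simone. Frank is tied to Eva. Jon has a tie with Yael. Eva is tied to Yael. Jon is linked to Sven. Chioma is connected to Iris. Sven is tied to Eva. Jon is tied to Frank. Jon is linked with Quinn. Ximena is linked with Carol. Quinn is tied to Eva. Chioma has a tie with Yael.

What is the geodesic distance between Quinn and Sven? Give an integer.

2

One shortest route is Quinn – Ximena – Sven, which uses 2 edges, and Quinn and Sven are not directly tied, so nothing shorter exists. So d(Quinn,Sven) = 2.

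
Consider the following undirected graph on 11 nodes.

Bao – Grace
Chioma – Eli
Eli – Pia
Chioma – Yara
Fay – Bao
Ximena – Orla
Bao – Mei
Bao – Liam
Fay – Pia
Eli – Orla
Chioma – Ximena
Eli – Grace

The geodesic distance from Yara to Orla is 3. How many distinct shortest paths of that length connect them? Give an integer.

2

The shortest distance is 3. The length-3 paths are: Yara–Chioma–Eli–Orla; Yara–Chioma–Ximena–Orla.
That gives 2 distinct shortest paths.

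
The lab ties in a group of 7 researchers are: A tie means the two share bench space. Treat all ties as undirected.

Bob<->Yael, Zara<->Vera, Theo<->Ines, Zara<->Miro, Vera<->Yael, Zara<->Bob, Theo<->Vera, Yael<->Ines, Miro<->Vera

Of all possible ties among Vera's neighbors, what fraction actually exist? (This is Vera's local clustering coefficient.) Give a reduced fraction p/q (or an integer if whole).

1/6

Vera's neighbors: Miro, Theo, Yael, and Zara (k = 4).
Possible neighbor pairs: C(4,2) = 6. Edges among them: Miro–Zara → e = 1.
Clustering(Vera) = 1/6.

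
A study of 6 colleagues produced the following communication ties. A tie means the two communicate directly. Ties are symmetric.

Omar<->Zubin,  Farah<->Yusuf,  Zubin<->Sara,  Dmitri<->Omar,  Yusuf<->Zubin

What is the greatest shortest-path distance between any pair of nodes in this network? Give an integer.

4

Eccentricity of each node (its greatest distance to any other): Dmitri:4, Farah:4, Omar:3, Sara:3, Yusuf:3, Zubin:2.
The maximum eccentricity is 4, realized for instance by the pair Farah–Dmitri via Farah – Yusuf – Zubin – Omar – Dmitri. So the diameter is 4.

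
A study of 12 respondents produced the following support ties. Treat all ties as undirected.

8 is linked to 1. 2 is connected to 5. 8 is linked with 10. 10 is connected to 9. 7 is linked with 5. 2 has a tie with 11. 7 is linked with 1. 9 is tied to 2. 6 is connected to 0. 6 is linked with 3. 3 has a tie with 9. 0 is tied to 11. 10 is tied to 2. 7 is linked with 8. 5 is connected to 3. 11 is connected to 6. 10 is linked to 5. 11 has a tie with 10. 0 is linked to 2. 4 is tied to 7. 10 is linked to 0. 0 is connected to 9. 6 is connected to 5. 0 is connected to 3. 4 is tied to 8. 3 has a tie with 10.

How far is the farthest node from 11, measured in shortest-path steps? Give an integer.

Distances from 11: 0:1, 1:3, 2:1, 3:2, 4:3, 5:2, 6:1, 7:3, 8:2, 9:2, 10:1.
The largest is 3 (to 7, 1, and 4), so the eccentricity of 11 is 3.

3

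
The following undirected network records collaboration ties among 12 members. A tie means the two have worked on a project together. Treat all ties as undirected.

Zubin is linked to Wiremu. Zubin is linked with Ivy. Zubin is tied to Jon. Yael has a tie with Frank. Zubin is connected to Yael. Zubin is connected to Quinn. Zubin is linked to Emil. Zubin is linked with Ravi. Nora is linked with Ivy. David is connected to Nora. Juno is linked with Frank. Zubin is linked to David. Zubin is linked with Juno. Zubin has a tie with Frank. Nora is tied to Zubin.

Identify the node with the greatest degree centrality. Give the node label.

Zubin

Degrees — David:2, Emil:1, Frank:3, Ivy:2, Jon:1, Juno:2, Nora:3, Quinn:1, Ravi:1, Wiremu:1, Yael:2, Zubin:11.
The maximum is 11, attained only by Zubin.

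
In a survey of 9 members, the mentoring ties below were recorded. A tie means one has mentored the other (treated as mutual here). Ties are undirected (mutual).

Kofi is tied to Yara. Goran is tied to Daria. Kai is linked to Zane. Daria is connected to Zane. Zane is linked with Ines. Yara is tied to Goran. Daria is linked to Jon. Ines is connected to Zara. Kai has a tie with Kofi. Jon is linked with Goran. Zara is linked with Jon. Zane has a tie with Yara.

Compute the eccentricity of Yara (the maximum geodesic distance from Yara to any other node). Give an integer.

Distances from Yara: Daria:2, Goran:1, Ines:2, Jon:2, Kai:2, Kofi:1, Zane:1, Zara:3.
The largest is 3 (to Zara), so the eccentricity of Yara is 3.

3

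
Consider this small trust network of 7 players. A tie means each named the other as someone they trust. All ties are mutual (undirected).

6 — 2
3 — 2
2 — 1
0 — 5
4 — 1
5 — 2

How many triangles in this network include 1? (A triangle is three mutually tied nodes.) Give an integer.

1's neighbors are 2 and 4, but none of them are tied to each other, so no triangle contains 1.

0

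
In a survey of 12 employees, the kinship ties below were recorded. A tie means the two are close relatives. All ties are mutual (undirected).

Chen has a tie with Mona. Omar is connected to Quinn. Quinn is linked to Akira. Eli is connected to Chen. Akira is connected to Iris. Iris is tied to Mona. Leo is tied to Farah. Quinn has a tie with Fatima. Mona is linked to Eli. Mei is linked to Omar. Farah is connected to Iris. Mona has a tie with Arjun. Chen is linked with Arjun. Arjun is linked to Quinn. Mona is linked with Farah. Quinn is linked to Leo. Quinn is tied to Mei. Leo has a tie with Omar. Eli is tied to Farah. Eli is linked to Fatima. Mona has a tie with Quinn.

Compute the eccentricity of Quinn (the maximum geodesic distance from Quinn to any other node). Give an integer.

Distances from Quinn: Akira:1, Arjun:1, Chen:2, Eli:2, Farah:2, Fatima:1, Iris:2, Leo:1, Mei:1, Mona:1, Omar:1.
The largest is 2 (to Eli, Iris, Farah, and Chen), so the eccentricity of Quinn is 2.

2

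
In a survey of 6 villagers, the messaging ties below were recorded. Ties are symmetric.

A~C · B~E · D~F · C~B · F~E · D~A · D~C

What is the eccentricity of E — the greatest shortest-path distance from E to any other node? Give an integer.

Distances from E: A:3, B:1, C:2, D:2, F:1.
The largest is 3 (to A), so the eccentricity of E is 3.

3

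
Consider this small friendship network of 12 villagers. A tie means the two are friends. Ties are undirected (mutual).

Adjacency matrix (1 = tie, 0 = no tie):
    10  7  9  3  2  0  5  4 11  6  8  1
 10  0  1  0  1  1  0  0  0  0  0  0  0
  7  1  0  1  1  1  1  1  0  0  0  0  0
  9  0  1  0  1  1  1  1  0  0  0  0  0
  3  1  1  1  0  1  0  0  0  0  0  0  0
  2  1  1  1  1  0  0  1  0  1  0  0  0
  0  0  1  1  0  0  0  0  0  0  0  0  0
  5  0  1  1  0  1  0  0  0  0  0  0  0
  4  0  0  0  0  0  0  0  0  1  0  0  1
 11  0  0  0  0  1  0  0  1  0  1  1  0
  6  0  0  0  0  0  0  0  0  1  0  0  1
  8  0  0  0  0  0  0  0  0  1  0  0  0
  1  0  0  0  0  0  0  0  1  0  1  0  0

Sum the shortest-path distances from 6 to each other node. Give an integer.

Distances from 6: 0:4, 1:1, 2:2, 3:3, 4:2, 5:3, 7:3, 8:2, 9:3, 10:3, 11:1.
Sum = 4 + 1 + 2 + 3 + 2 + 3 + 3 + 2 + 3 + 3 + 1 = 27.

27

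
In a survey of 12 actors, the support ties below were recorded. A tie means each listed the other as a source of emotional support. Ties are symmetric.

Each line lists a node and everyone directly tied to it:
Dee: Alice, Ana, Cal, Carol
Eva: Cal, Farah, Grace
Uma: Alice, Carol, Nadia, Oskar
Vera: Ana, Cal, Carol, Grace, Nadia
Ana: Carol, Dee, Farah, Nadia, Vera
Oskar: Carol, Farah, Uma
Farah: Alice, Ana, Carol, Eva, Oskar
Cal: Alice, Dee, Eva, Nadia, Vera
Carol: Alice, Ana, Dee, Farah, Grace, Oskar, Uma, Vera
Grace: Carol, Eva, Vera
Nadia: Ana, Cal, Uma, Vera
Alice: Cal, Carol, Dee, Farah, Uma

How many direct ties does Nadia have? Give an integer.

4

Nadia is directly tied to Ana, Cal, Uma, and Vera. That is 4 neighbors, so the degree of Nadia is 4.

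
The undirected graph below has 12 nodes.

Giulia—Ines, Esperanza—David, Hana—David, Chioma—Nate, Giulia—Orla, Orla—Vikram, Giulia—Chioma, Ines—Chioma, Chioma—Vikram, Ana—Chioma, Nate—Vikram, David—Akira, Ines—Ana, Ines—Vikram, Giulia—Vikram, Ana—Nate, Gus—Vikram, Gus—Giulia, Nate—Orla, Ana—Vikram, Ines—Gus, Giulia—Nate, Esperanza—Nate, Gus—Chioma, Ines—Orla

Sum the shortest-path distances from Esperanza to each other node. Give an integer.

Distances from Esperanza: Akira:2, Ana:2, Chioma:2, David:1, Giulia:2, Gus:3, Hana:2, Ines:3, Nate:1, Orla:2, Vikram:2.
Sum = 2 + 2 + 2 + 1 + 2 + 3 + 2 + 3 + 1 + 2 + 2 = 22.

22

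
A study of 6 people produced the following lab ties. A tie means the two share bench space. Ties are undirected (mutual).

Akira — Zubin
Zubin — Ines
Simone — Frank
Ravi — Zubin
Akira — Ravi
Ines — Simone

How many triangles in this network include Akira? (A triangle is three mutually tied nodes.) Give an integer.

1

Akira's neighbors: Ravi and Zubin.
Neighbor pairs that are themselves tied: Akira–Ravi–Zubin. Each forms one triangle with Akira, for 1 in total.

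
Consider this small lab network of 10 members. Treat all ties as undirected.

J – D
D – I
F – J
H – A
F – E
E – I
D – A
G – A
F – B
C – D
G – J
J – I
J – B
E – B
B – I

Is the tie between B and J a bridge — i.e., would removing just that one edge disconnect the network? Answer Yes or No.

Even without that edge, B still reaches J via B – I – J, so the network stays connected. Not a bridge.

No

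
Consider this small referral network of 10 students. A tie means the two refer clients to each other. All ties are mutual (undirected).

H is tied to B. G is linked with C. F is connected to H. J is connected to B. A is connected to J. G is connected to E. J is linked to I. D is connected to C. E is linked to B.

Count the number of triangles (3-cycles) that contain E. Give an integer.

E's neighbors are B and G, but none of them are tied to each other, so no triangle contains E.

0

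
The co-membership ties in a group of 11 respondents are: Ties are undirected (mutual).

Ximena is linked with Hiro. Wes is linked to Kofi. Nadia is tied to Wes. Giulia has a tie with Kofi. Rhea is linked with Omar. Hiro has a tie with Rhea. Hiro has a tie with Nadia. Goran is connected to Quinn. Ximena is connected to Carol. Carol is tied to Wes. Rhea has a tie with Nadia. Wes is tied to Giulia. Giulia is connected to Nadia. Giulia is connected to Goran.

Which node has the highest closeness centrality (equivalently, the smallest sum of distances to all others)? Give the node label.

Farness (sum of distances to all others) for each node — Carol:24, Giulia:18, Goran:25, Hiro:21, Kofi:24, Nadia:17, Omar:31, Quinn:34, Rhea:22, Wes:18, Ximena:26.
The smallest farness is 17, for Nadia, so Nadia has the highest closeness.

Nadia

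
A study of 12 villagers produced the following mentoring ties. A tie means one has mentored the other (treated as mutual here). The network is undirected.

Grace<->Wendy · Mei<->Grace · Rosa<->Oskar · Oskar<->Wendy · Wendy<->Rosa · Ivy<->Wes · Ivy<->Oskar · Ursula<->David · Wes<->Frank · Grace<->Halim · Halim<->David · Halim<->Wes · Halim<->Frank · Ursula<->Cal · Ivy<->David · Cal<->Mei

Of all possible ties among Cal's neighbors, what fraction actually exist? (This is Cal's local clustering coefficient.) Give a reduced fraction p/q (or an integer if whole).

0

Cal's neighbors: Mei and Ursula (k = 2).
Possible neighbor pairs: C(2,2) = 1. Edges among them: none → e = 0.
Clustering(Cal) = 0/1.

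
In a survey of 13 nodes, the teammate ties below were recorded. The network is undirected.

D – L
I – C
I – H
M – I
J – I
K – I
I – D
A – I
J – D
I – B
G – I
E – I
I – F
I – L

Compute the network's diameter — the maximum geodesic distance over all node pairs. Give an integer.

Eccentricity of each node (its greatest distance to any other): A:2, B:2, C:2, D:2, E:2, F:2, G:2, H:2, I:1, J:2, K:2, L:2, M:2.
The maximum eccentricity is 2, realized for instance by the pair K–L via K – I – L. So the diameter is 2.

2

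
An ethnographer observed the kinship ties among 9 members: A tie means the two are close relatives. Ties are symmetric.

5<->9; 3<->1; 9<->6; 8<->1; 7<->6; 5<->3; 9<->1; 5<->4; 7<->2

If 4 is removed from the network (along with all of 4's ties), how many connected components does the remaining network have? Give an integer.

4's neighbors (5) remain reachable from one another through other ties, so the rest of the network stays in one piece.

1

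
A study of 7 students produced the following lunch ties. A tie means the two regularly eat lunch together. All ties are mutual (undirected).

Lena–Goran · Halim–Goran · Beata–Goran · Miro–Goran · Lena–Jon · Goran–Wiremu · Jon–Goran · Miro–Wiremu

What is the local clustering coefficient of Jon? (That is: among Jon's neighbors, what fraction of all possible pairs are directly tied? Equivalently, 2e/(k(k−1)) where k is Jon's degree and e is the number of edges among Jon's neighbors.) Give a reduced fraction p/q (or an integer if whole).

Jon's neighbors: Goran and Lena (k = 2).
Possible neighbor pairs: C(2,2) = 1. Edges among them: Goran–Lena → e = 1.
Clustering(Jon) = 1/1.

1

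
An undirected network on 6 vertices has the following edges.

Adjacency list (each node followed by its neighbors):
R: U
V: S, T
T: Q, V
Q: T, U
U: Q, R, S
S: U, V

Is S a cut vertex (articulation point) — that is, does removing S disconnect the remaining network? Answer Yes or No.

Even without S, every remaining node can still reach every other (the residual graph is connected), so S is not a cut vertex.

No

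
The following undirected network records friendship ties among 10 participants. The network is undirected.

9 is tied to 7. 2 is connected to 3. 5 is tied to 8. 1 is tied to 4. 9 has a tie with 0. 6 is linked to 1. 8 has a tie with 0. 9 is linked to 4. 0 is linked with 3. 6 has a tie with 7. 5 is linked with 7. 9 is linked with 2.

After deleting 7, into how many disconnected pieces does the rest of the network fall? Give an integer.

7's neighbors (5, 6, and 9) remain reachable from one another through other ties, so the rest of the network stays in one piece.

1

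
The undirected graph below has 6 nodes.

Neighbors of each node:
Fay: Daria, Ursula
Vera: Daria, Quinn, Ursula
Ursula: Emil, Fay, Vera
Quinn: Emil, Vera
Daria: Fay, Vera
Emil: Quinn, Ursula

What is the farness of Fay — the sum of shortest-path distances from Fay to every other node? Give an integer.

Distances from Fay: Daria:1, Emil:2, Quinn:3, Ursula:1, Vera:2.
Sum = 1 + 2 + 3 + 1 + 2 = 9.

9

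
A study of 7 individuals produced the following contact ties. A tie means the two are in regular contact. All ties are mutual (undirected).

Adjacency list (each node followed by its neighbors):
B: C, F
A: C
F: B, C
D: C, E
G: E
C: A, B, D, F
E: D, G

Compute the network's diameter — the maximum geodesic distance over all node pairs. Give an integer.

4

Eccentricity of each node (its greatest distance to any other): A:4, B:4, C:3, D:2, E:3, F:4, G:4.
The maximum eccentricity is 4, realized for instance by the pair G–F via G – E – D – C – F. So the diameter is 4.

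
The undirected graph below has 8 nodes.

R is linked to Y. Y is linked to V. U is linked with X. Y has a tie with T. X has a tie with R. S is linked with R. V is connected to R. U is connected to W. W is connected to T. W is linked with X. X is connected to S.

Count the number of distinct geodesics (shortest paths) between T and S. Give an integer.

2

The shortest distance is 3. The length-3 paths are: T–Y–R–S; T–W–X–S.
That gives 2 distinct shortest paths.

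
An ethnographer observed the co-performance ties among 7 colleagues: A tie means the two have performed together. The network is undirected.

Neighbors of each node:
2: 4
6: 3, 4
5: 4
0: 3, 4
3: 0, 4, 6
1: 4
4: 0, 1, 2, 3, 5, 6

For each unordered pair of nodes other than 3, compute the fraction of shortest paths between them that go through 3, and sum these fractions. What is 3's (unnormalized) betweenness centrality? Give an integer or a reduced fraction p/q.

Pairs whose geodesics pass through 3 — 6–0: 1/2.
All other pairs contribute 0.
Summing the contributions gives betweenness(3) = 1/2.

1/2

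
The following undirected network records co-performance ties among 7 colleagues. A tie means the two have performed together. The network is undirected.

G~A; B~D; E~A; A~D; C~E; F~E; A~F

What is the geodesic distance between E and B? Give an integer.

3

One shortest route is E – A – D – B, which uses 3 edges, and at distance 2 from E we only reach {D, G}, which does not include B. So d(E,B) = 3.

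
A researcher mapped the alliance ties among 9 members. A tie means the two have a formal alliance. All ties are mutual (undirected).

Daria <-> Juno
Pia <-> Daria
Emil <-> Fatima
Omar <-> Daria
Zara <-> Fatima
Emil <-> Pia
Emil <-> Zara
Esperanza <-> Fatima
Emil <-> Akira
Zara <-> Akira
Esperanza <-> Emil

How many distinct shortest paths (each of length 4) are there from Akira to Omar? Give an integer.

1

The shortest distance is 4, and the only length-4 path is Akira–Emil–Pia–Daria–Omar. So there is exactly 1 shortest path.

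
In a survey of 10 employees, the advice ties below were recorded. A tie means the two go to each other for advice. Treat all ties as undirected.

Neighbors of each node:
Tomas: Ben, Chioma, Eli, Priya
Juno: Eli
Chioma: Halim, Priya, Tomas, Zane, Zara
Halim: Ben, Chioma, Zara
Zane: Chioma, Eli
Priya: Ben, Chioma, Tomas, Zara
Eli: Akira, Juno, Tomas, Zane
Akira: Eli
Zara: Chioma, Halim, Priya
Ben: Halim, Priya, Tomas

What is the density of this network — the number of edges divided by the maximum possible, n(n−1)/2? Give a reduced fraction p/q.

There are 15 edges and 10 nodes, so the maximum possible is C(10,2) = 45.
Density = 15/45 = 1/3.

1/3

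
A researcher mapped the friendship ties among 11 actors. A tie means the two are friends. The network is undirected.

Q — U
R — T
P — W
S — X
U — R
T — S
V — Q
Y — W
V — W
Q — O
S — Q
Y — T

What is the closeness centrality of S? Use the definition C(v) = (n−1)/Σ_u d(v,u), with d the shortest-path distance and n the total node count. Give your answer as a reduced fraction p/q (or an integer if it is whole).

Distances from S: O:2, P:4, Q:1, R:2, T:1, U:2, V:2, W:3, X:1, Y:2. Sum = 20.
n = 11, so closeness = 10/20 = 1/2.

1/2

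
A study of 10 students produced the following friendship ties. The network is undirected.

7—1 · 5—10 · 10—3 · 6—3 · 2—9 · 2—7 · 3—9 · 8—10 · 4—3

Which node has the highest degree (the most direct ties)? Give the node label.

Degrees — 1:1, 2:2, 3:4, 4:1, 5:1, 6:1, 7:2, 8:1, 9:2, 10:3.
The maximum is 4, attained only by 3.

3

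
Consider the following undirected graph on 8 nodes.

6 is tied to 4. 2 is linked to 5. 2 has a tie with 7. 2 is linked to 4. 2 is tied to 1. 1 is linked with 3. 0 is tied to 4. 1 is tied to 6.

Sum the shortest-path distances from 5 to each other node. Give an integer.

16

Distances from 5: 0:3, 1:2, 2:1, 3:3, 4:2, 6:3, 7:2.
Sum = 3 + 2 + 1 + 3 + 2 + 3 + 2 = 16.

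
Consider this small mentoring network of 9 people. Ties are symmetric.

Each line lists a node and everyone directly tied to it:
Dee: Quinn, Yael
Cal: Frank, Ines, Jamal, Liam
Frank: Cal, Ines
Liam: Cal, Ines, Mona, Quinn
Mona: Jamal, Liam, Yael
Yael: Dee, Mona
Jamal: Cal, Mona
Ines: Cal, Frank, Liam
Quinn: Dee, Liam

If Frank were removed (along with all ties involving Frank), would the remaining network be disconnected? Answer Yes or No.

No

Even without Frank, every remaining node can still reach every other (the residual graph is connected), so Frank is not a cut vertex.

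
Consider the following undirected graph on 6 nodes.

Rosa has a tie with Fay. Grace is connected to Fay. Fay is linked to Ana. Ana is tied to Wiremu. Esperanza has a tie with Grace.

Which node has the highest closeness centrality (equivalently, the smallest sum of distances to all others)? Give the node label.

Fay

Farness (sum of distances to all others) for each node — Ana:9, Esperanza:13, Fay:7, Grace:9, Rosa:11, Wiremu:13.
The smallest farness is 7, for Fay, so Fay has the highest closeness.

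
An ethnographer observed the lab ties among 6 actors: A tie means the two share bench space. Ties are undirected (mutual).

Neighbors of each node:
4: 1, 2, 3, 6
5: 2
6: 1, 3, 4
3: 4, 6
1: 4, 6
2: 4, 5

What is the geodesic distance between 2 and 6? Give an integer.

2

One shortest route is 2 – 4 – 6, which uses 2 edges, and 2 and 6 are not directly tied, so nothing shorter exists. So d(2,6) = 2.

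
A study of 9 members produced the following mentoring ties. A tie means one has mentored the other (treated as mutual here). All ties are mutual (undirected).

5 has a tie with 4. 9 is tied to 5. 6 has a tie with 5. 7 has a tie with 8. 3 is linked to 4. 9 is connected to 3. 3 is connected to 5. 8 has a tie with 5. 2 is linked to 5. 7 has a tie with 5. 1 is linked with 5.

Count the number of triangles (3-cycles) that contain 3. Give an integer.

2

3's neighbors: 4, 5, and 9.
Neighbor pairs that are themselves tied: 3–4–5; 3–5–9. Each forms one triangle with 3, for 2 in total.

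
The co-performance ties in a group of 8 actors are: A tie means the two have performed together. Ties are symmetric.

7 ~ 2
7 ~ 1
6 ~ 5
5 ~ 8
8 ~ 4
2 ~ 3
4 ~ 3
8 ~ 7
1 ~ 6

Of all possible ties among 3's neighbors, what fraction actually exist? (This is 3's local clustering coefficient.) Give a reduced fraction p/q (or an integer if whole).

0

3's neighbors: 2 and 4 (k = 2).
Possible neighbor pairs: C(2,2) = 1. Edges among them: none → e = 0.
Clustering(3) = 0/1.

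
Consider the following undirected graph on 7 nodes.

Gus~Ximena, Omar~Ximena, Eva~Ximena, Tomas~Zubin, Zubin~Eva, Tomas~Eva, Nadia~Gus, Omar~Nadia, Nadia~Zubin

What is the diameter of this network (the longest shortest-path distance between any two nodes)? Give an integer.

3

Eccentricity of each node (its greatest distance to any other): Eva:2, Gus:3, Nadia:2, Omar:3, Tomas:3, Ximena:2, Zubin:2.
The maximum eccentricity is 3, realized for instance by the pair Omar–Tomas via Omar – Ximena – Eva – Tomas. So the diameter is 3.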